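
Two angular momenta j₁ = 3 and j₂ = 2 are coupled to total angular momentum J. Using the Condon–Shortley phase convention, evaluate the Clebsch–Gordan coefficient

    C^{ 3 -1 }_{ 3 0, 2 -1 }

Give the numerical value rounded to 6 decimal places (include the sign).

triangle: 2!×4!×2!/9! = 96/362880
(j±m)!: 3!×3!×1!×3!×2!×4! = 10368
prefactor² = (2J+1)×Δ×N² = 96/5
  k=0: +1/(0!×2!×3!×1!×1!×1!) = 1/12
  k=1: −1/(1!×1!×2!×0!×2!×2!) = -1/8
Σ = -1/24  ⇒  CG² = 96/5×(-1/24)² = 1/30
CG = −√(1/30) = -0.182574

−√(1/30) ≈ -0.182574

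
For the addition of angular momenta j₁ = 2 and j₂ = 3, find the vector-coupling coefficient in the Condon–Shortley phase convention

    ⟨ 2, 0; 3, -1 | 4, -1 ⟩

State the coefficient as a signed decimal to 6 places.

√[9·1!3!5!/10! · 2!2!2!4!3!5!] = √(1728/7)
  +(−1)^0/∏(0,1,2,2,1,3)! = 1/24  (running 1/24)
  +(−1)^1/∏(1,0,1,1,2,4)! = -1/48  (running 1/48)
⟨..|..⟩ = √(1728/7)·(1/48) = +0.327327

+0.327327  (= +√(3/28))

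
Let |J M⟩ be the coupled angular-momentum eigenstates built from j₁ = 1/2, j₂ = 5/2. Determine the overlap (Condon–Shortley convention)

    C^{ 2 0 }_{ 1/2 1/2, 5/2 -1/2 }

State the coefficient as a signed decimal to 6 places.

√[5·1!0!4!/6! · 1!0!2!3!2!2!] = √(8)
  +(−1)^0/∏(0,1,0,2,0,2)! = 1/4  (running 1/4)
⟨..|..⟩ = √(8)·(1/4) = +0.707107

+√(1/2) ≈ +0.707107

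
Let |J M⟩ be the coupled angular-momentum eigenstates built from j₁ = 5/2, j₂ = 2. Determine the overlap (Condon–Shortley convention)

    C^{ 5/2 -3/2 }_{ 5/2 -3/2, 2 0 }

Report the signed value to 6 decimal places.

-0.119523

triangle: 2!×3!×2!/8! = 24/40320
(j±m)!: 1!×4!×2!×2!×1!×4! = 2304
prefactor² = (2J+1)×Δ×N² = 288/35
  k=1: −1/(1!×1!×3!×1!×0!×1!) = -1/6
  k=2: +1/(2!×0!×2!×0!×1!×2!) = 1/8
Σ = -1/24  ⇒  CG² = 288/35×(-1/24)² = 1/70
CG = −√(1/70) = -0.119523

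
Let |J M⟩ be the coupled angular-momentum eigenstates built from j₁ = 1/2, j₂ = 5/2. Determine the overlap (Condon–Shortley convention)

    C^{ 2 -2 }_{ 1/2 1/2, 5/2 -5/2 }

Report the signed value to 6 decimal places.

+√(5/6) = +0.912871

j₁+j₂−J=1  J+j₁−j₂=0  J−j₁+j₂=4  j₁+j₂+J+1=6
(j₁±m₁, j₂±m₂, J±M) = (1,0,0,5,0,4)
P² = 480
sum k=0..0:
  [0] +1/24 = 1/24
S = 1/24
C² = P²·S² = 5/6 ; C = +0.912871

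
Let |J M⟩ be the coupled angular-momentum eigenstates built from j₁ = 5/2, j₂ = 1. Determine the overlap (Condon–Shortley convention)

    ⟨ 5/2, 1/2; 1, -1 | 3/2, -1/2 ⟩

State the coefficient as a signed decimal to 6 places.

√[4·2!3!0!/6! · 3!2!0!2!1!2!] = √(16/5)
  +(−1)^0/∏(0,2,2,0,1,0)! = 1/4  (running 1/4)
⟨..|..⟩ = √(16/5)·(1/4) = +0.447214

+√(1/5) = +0.447214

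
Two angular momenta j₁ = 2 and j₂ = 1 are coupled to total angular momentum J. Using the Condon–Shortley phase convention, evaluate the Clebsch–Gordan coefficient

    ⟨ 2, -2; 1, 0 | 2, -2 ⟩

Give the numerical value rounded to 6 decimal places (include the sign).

triangle: 1!*3!*1!/6! = 6/720
(j±m)!: 0!*4!*1!*1!*0!*4! = 576
prefactor² = (2J+1)*Δ*N² = 24
  k=1: −1/(1!*0!*3!*0!*0!*1!) = -1/6
Σ = -1/6  ⇒  CG² = 24*(-1/6)² = 2/3
CG = −√(2/3) = -0.816497

−√(2/3) = -0.816497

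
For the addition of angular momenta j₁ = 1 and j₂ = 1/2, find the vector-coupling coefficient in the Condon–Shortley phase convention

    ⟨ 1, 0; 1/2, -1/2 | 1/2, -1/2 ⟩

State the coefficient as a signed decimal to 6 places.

j₁+j₂−J=1  J+j₁−j₂=1  J−j₁+j₂=0  j₁+j₂+J+1=3
(j₁±m₁, j₂±m₂, J±M) = (1,1,0,1,0,1)
P² = 1/3
sum k=0..0:
  [0] +1/1 = 1
S = 1
C² = P²·S² = 1/3 ; C = +0.577350

+0.577350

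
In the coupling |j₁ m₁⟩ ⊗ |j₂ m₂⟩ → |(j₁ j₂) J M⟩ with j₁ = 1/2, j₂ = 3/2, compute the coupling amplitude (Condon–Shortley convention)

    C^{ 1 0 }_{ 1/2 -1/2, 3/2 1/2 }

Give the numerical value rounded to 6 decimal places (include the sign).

j₁+j₂−J=1  J+j₁−j₂=0  J−j₁+j₂=2  j₁+j₂+J+1=4
(j₁±m₁, j₂±m₂, J±M) = (0,1,2,1,1,1)
P² = 1/2
sum k=1..1:
  [1] −1/1 = -1
S = -1
C² = P²·S² = 1/2 ; C = -0.707107

−√(1/2) ≈ -0.707107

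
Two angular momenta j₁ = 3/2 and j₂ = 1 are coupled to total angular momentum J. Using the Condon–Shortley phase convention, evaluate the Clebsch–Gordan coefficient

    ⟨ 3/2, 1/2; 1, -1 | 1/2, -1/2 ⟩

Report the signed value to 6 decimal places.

j₁+j₂−J=2  J+j₁−j₂=1  J−j₁+j₂=0  j₁+j₂+J+1=4
(j₁±m₁, j₂±m₂, J±M) = (2,1,0,2,0,1)
P² = 2/3
sum k=0..0:
  [0] +1/2 = 1/2
S = 1/2
C² = P²·S² = 1/6 ; C = +0.408248

+√(1/6) = +0.408248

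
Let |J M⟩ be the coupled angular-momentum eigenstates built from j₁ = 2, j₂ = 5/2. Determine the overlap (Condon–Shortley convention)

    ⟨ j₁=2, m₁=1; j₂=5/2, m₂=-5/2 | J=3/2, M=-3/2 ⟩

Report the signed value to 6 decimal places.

+√(2/7) ≈ +0.534522

j₁+j₂−J=3  J+j₁−j₂=1  J−j₁+j₂=2  j₁+j₂+J+1=7
(j₁±m₁, j₂±m₂, J±M) = (3,1,0,5,0,3)
P² = 288/7
sum k=0..0:
  [0] +1/12 = 1/12
S = 1/12
C² = P²·S² = 2/7 ; C = +0.534522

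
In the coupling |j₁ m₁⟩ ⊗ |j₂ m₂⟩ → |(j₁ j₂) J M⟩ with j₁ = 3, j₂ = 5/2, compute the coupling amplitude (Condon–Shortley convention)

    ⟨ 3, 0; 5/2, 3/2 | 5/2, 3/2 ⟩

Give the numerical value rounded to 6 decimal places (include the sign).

triangle: 3!×3!×2!/9! = 72/362880
(j±m)!: 3!×3!×4!×1!×4!×1! = 20736
prefactor² = (2J+1)×Δ×N² = 864/35
  k=2: +1/(2!×1!×1!×2!×2!×0!) = 1/8
  k=3: −1/(3!×0!×0!×1!×3!×1!) = -1/36
Σ = 7/72  ⇒  CG² = 864/35×7/72² = 7/30
CG = +√(7/30) = +0.483046

+√(7/30) = +0.483046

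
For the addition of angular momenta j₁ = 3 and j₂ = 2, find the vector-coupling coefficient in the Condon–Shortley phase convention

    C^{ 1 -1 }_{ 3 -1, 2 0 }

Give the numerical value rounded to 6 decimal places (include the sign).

+√(6/35) = +0.414039

j₁+j₂−J=4  J+j₁−j₂=2  J−j₁+j₂=0  j₁+j₂+J+1=7
(j₁±m₁, j₂±m₂, J±M) = (2,4,2,2,0,2)
P² = 384/35
sum k=2..2:
  [2] +1/8 = 1/8
S = 1/8
C² = P²·S² = 6/35 ; C = +0.414039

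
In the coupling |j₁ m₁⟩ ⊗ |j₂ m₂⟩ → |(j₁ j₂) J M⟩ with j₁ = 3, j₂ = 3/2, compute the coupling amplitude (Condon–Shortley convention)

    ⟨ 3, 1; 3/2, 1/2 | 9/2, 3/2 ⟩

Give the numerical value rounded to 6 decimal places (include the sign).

j₁+j₂−J=0  J+j₁−j₂=6  J−j₁+j₂=3  j₁+j₂+J+1=10
(j₁±m₁, j₂±m₂, J±M) = (4,2,2,1,6,3)
P² = 34560/7
sum k=0..0:
  [0] +1/96 = 1/96
S = 1/96
C² = P²·S² = 15/28 ; C = +0.731925

+0.731925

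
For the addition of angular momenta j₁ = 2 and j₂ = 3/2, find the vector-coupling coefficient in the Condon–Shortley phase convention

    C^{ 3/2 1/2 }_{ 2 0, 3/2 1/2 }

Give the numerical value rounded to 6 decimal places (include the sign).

j₁+j₂−J=2  J+j₁−j₂=2  J−j₁+j₂=1  j₁+j₂+J+1=6
(j₁±m₁, j₂±m₂, J±M) = (2,2,2,1,2,1)
P² = 16/45
sum k=1..2:
  [1] −1/1 = -1
  [2] +1/4 = 1/4
S = -3/4
C² = P²·S² = 1/5 ; C = -0.447214

-0.447214  (= −√(1/5))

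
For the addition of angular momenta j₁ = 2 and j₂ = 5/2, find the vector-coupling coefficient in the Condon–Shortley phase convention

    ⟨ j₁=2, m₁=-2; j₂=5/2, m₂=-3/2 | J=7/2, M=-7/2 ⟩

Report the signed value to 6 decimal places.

-0.666667  (= −√(4/9))

√[8·1!3!4!/9! · 0!4!1!4!0!7!] = √(9216)
  +(−1)^1/∏(1,0,3,0,0,4)! = -1/144  (running -1/144)
⟨..|..⟩ = √(9216)·(-1/144) = -0.666667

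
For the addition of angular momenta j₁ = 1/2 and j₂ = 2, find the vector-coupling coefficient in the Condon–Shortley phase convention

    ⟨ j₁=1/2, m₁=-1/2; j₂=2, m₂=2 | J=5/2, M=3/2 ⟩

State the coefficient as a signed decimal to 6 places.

√[6·0!1!4!/6! · 0!1!4!0!4!1!] = √(576/5)
  +(−1)^0/∏(0,0,1,4,0,0)! = 1/24  (running 1/24)
⟨..|..⟩ = √(576/5)·(1/24) = +0.447214

+0.447214  (= +√(1/5))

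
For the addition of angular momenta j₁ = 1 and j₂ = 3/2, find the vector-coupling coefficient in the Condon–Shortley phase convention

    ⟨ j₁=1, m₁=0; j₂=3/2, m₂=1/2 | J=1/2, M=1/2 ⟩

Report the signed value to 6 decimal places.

√[2·2!0!1!/4! · 1!1!2!1!1!0!] = √(1/3)
  +(−1)^1/∏(1,1,0,1,0,0)! = -1  (running -1)
⟨..|..⟩ = √(1/3)·(-1) = -0.577350

-0.577350  (= −√(1/3))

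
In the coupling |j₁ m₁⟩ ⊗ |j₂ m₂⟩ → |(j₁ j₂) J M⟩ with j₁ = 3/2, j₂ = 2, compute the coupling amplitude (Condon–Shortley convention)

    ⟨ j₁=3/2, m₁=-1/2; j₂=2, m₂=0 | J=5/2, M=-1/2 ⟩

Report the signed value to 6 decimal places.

√[6·1!2!3!/7! · 1!2!2!2!2!3!] = √(48/35)
  +(−1)^0/∏(0,1,2,2,0,1)! = 1/4  (running 1/4)
  +(−1)^1/∏(1,0,1,1,1,2)! = -1/2  (running -1/4)
⟨..|..⟩ = √(48/35)·(-1/4) = -0.292770

−√(3/35) ≈ -0.292770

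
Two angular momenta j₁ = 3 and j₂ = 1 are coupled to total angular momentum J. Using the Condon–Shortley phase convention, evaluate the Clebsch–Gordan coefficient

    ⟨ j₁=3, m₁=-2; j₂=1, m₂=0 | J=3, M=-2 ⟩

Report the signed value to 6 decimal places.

j₁+j₂−J=1  J+j₁−j₂=5  J−j₁+j₂=1  j₁+j₂+J+1=8
(j₁±m₁, j₂±m₂, J±M) = (1,5,1,1,1,5)
P² = 300
sum k=0..1:
  [0] +1/120 = 1/120
  [1] −1/24 = -1/24
S = -1/30
C² = P²·S² = 1/3 ; C = -0.577350

-0.577350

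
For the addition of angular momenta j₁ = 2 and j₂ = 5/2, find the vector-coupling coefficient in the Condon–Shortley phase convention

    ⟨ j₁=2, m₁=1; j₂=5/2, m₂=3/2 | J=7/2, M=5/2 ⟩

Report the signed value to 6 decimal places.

j₁+j₂−J=1  J+j₁−j₂=3  J−j₁+j₂=4  j₁+j₂+J+1=9
(j₁±m₁, j₂±m₂, J±M) = (3,1,4,1,6,1)
P² = 2304/7
sum k=0..1:
  [0] +1/48 = 1/48
  [1] −1/36 = -1/36
S = -1/144
C² = P²·S² = 1/63 ; C = -0.125988

−√(1/63) ≈ -0.125988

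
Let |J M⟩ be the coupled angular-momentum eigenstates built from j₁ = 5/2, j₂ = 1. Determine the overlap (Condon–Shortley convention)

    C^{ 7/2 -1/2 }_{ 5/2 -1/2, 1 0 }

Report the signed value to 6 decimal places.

j₁+j₂−J=0  J+j₁−j₂=5  J−j₁+j₂=2  j₁+j₂+J+1=8
(j₁±m₁, j₂±m₂, J±M) = (2,3,1,1,3,4)
P² = 576/7
sum k=0..0:
  [0] +1/12 = 1/12
S = 1/12
C² = P²·S² = 4/7 ; C = +0.755929

+√(4/7) ≈ +0.755929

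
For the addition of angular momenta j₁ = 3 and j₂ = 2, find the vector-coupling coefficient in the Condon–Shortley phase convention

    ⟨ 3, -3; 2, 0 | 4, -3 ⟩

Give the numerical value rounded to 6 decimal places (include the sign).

−√(9/20) = -0.670820

√[9·1!5!3!/10! · 0!6!2!2!1!7!] = √(25920)
  +(−1)^1/∏(1,0,5,1,0,2)! = -1/240  (running -1/240)
⟨..|..⟩ = √(25920)·(-1/240) = -0.670820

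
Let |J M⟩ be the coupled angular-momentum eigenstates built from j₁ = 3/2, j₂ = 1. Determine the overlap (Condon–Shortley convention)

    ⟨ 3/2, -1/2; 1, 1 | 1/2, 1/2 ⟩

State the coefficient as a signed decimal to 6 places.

+√(1/6) ≈ +0.408248

√[2·2!1!0!/4! · 1!2!2!0!1!0!] = √(2/3)
  +(−1)^2/∏(2,0,0,0,1,0)! = 1/2  (running 1/2)
⟨..|..⟩ = √(2/3)·(1/2) = +0.408248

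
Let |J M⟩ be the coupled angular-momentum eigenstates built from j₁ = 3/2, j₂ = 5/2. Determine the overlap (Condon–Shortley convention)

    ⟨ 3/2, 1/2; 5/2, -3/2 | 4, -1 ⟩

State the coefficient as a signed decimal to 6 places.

+√(15/56) ≈ +0.517549

√[9·0!3!5!/9! · 2!1!1!4!3!5!] = √(4320/7)
  +(−1)^0/∏(0,0,1,1,2,4)! = 1/48  (running 1/48)
⟨..|..⟩ = √(4320/7)·(1/48) = +0.517549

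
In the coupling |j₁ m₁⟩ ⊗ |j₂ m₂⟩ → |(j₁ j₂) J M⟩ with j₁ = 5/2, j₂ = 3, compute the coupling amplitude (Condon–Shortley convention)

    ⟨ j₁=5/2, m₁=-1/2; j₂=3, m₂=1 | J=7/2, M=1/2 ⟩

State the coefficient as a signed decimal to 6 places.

-0.125988

triangle: 2!×3!×4!/10! = 288/3628800
(j±m)!: 2!×3!×4!×2!×4!×3! = 82944
prefactor² = (2J+1)×Δ×N² = 9216/175
  k=0: +1/(0!×2!×3!×4!×0!×0!) = 1/288
  k=1: −1/(1!×1!×2!×3!×1!×1!) = -1/12
  k=2: +1/(2!×0!×1!×2!×2!×2!) = 1/16
Σ = -5/288  ⇒  CG² = 9216/175×(-5/288)² = 1/63
CG = −√(1/63) = -0.125988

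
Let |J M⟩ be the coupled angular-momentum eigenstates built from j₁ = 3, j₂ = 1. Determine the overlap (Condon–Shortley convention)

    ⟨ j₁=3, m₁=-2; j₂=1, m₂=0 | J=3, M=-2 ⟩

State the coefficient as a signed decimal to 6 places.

√[7·1!5!1!/8! · 1!5!1!1!1!5!] = √(300)
  +(−1)^0/∏(0,1,5,1,0,0)! = 1/120  (running 1/120)
  +(−1)^1/∏(1,0,4,0,1,1)! = -1/24  (running -1/30)
⟨..|..⟩ = √(300)·(-1/30) = -0.577350

-0.577350  (= −√(1/3))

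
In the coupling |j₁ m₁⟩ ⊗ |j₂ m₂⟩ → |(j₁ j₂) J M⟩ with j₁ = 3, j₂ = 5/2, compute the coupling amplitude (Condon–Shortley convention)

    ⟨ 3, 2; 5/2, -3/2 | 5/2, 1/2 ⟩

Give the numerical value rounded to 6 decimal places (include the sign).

triangle: 3!·3!·2!/9! = 72/362880
(j±m)!: 5!·1!·1!·4!·3!·2! = 34560
prefactor² = (2J+1)·Δ·N² = 288/7
  k=0: +1/(0!·3!·1!·1!·2!·1!) = 1/12
  k=1: −1/(1!·2!·0!·0!·3!·2!) = -1/24
Σ = 1/24  ⇒  CG² = 288/7·1/24² = 1/14
CG = +√(1/14) = +0.267261

+0.267261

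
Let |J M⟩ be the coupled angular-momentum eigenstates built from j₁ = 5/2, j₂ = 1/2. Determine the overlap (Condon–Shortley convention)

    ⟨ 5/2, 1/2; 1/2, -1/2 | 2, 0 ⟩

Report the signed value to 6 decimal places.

√[5·1!4!0!/6! · 3!2!0!1!2!2!] = √(8)
  +(−1)^0/∏(0,1,2,0,2,0)! = 1/4  (running 1/4)
⟨..|..⟩ = √(8)·(1/4) = +0.707107

+0.707107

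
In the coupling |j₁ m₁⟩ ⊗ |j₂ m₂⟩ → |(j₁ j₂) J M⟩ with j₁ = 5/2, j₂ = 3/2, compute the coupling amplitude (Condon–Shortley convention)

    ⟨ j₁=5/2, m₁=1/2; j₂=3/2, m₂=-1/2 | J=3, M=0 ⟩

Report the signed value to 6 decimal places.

+√(1/5) = +0.447214

j₁+j₂−J=1  J+j₁−j₂=4  J−j₁+j₂=2  j₁+j₂+J+1=8
(j₁±m₁, j₂±m₂, J±M) = (3,2,1,2,3,3)
P² = 36/5
sum k=0..1:
  [0] +1/4 = 1/4
  [1] −1/12 = -1/12
S = 1/6
C² = P²·S² = 1/5 ; C = +0.447214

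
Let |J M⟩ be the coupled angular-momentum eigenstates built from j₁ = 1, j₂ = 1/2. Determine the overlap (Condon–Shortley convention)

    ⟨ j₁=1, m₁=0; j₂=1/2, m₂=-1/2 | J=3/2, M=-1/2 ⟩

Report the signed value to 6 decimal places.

j₁+j₂−J=0  J+j₁−j₂=2  J−j₁+j₂=1  j₁+j₂+J+1=4
(j₁±m₁, j₂±m₂, J±M) = (1,1,0,1,1,2)
P² = 2/3
sum k=0..0:
  [0] +1/1 = 1
S = 1
C² = P²·S² = 2/3 ; C = +0.816497

+√(2/3) = +0.816497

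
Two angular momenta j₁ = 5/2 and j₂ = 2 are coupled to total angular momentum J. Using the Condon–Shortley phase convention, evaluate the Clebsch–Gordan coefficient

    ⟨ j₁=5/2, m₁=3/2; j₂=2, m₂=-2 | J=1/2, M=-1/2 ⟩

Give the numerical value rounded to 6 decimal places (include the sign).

triangle: 4!*1!*0!/6! = 24/720
(j±m)!: 4!*1!*0!*4!*0!*1! = 576
prefactor² = (2J+1)*Δ*N² = 192/5
  k=0: +1/(0!*4!*1!*0!*0!*0!) = 1/24
Σ = 1/24  ⇒  CG² = 192/5*1/24² = 1/15
CG = +√(1/15) = +0.258199

+√(1/15) = +0.258199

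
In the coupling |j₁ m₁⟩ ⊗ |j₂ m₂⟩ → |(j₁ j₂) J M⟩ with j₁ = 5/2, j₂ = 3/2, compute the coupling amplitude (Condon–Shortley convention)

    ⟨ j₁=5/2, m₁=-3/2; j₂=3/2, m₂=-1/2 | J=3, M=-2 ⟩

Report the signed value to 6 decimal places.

-0.288675

√[7·1!4!2!/8! · 1!4!1!2!1!5!] = √(48)
  +(−1)^0/∏(0,1,4,1,0,1)! = 1/24  (running 1/24)
  +(−1)^1/∏(1,0,3,0,1,2)! = -1/12  (running -1/24)
⟨..|..⟩ = √(48)·(-1/24) = -0.288675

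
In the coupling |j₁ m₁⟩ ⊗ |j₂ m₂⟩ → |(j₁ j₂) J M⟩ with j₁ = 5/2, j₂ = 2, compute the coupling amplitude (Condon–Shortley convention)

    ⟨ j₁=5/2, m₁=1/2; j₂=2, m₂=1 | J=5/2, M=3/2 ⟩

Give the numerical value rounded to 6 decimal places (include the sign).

triangle: 2!×3!×2!/8! = 24/40320
(j±m)!: 3!×2!×3!×1!×4!×1! = 1728
prefactor² = (2J+1)×Δ×N² = 216/35
  k=1: −1/(1!×1!×1!×2!×2!×0!) = -1/4
  k=2: +1/(2!×0!×0!×1!×3!×1!) = 1/12
Σ = -1/6  ⇒  CG² = 216/35×(-1/6)² = 6/35
CG = −√(6/35) = -0.414039

-0.414039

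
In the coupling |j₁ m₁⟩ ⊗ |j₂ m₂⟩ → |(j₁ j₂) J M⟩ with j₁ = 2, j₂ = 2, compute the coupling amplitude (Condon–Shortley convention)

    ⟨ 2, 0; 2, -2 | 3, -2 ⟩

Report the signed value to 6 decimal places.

j₁+j₂−J=1  J+j₁−j₂=3  J−j₁+j₂=3  j₁+j₂+J+1=8
(j₁±m₁, j₂±m₂, J±M) = (2,2,0,4,1,5)
P² = 72
sum k=0..0:
  [0] +1/12 = 1/12
S = 1/12
C² = P²·S² = 1/2 ; C = +0.707107

+√(1/2) ≈ +0.707107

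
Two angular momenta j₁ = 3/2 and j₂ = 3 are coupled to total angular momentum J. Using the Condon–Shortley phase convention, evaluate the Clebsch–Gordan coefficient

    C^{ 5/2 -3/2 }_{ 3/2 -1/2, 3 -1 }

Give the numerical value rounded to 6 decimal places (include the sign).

−√(7/20) ≈ -0.591608

√[6·2!1!4!/8! · 1!2!2!4!1!4!] = √(576/35)
  +(−1)^1/∏(1,1,1,1,0,3)! = -1/6  (running -1/6)
  +(−1)^2/∏(2,0,0,0,1,4)! = 1/48  (running -7/48)
⟨..|..⟩ = √(576/35)·(-7/48) = -0.591608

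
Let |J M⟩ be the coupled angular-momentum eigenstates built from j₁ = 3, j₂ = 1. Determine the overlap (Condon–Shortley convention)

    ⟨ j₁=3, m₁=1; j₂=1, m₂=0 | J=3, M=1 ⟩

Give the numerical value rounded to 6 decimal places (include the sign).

+√(1/12) = +0.288675

√[7·1!5!1!/8! · 4!2!1!1!4!2!] = √(48)
  +(−1)^0/∏(0,1,2,1,3,0)! = 1/12  (running 1/12)
  +(−1)^1/∏(1,0,1,0,4,1)! = -1/24  (running 1/24)
⟨..|..⟩ = √(48)·(1/24) = +0.288675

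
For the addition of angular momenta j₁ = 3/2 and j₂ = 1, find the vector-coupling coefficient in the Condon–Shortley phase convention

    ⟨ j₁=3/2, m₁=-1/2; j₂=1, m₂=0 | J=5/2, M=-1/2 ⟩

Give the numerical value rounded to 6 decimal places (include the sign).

+0.774597

√[6·0!3!2!/6! · 1!2!1!1!2!3!] = √(12/5)
  +(−1)^0/∏(0,0,2,1,1,1)! = 1/2  (running 1/2)
⟨..|..⟩ = √(12/5)·(1/2) = +0.774597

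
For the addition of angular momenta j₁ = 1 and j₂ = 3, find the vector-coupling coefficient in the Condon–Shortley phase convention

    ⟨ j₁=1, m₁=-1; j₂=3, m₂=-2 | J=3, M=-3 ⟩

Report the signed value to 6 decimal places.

-0.500000  (= −√(1/4))

j₁+j₂−J=1  J+j₁−j₂=1  J−j₁+j₂=5  j₁+j₂+J+1=8
(j₁±m₁, j₂±m₂, J±M) = (0,2,1,5,0,6)
P² = 3600
sum k=1..1:
  [1] −1/120 = -1/120
S = -1/120
C² = P²·S² = 1/4 ; C = -0.500000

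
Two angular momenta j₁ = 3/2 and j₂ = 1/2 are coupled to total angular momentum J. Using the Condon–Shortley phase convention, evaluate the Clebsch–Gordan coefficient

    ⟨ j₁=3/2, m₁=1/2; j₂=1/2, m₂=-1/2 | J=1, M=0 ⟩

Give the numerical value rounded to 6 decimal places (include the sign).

triangle: 1!·2!·0!/4! = 2/24
(j±m)!: 2!·1!·0!·1!·1!·1! = 2
prefactor² = (2J+1)·Δ·N² = 1/2
  k=0: +1/(0!·1!·1!·0!·1!·0!) = 1
Σ = 1  ⇒  CG² = 1/2·1² = 1/2
CG = +√(1/2) = +0.707107

+√(1/2) = +0.707107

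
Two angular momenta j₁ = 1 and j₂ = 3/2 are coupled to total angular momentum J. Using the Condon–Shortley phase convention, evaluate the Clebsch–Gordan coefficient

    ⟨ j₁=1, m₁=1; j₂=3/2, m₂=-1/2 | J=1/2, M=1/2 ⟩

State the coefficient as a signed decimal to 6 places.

+√(1/6) ≈ +0.408248

√[2·2!0!1!/4! · 2!0!1!2!1!0!] = √(2/3)
  +(−1)^0/∏(0,2,0,1,0,0)! = 1/2  (running 1/2)
⟨..|..⟩ = √(2/3)·(1/2) = +0.408248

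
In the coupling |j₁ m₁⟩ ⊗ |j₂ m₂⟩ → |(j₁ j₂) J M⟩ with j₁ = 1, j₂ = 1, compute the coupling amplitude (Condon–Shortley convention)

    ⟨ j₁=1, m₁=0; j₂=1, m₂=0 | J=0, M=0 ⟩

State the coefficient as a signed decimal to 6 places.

√[1·2!0!0!/3! · 1!1!1!1!0!0!] = √(1/3)
  +(−1)^1/∏(1,1,0,0,0,0)! = -1  (running -1)
⟨..|..⟩ = √(1/3)·(-1) = -0.577350

-0.577350  (= −√(1/3))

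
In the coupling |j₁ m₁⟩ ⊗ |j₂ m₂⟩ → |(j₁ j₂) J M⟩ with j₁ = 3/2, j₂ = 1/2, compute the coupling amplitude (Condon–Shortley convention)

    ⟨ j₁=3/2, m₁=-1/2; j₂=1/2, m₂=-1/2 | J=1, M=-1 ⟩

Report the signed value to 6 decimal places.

j₁+j₂−J=1  J+j₁−j₂=2  J−j₁+j₂=0  j₁+j₂+J+1=4
(j₁±m₁, j₂±m₂, J±M) = (1,2,0,1,0,2)
P² = 1
sum k=0..0:
  [0] +1/2 = 1/2
S = 1/2
C² = P²·S² = 1/4 ; C = +0.500000

+0.500000  (= +√(1/4))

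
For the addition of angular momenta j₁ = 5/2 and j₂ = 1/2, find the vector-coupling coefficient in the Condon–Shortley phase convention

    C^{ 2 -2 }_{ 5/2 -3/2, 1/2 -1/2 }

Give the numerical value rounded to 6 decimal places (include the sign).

+0.408248  (= +√(1/6))

√[5·1!4!0!/6! · 1!4!0!1!0!4!] = √(96)
  +(−1)^0/∏(0,1,4,0,0,0)! = 1/24  (running 1/24)
⟨..|..⟩ = √(96)·(1/24) = +0.408248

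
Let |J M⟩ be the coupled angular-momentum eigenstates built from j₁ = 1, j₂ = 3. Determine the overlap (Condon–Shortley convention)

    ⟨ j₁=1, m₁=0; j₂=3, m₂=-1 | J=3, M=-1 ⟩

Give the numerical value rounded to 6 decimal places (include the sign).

√[7·1!1!5!/8! · 1!1!2!4!2!4!] = √(48)
  +(−1)^0/∏(0,1,1,2,0,3)! = 1/12  (running 1/12)
  +(−1)^1/∏(1,0,0,1,1,4)! = -1/24  (running 1/24)
⟨..|..⟩ = √(48)·(1/24) = +0.288675

+0.288675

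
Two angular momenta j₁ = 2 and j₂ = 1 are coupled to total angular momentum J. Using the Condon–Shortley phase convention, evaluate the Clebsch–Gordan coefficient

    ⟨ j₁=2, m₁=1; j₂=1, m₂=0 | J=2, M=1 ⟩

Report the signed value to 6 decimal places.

+0.408248

triangle: 1!*3!*1!/6! = 6/720
(j±m)!: 3!*1!*1!*1!*3!*1! = 36
prefactor² = (2J+1)*Δ*N² = 3/2
  k=0: +1/(0!*1!*1!*1!*2!*0!) = 1/2
  k=1: −1/(1!*0!*0!*0!*3!*1!) = -1/6
Σ = 1/3  ⇒  CG² = 3/2*1/3² = 1/6
CG = +√(1/6) = +0.408248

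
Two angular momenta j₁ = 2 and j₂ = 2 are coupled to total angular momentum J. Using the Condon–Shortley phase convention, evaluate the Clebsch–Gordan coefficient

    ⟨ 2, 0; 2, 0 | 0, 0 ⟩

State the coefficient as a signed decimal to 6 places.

+0.447214

triangle: 4!*0!*0!/5! = 24/120
(j±m)!: 2!*2!*2!*2!*0!*0! = 16
prefactor² = (2J+1)*Δ*N² = 16/5
  k=2: +1/(2!*2!*0!*0!*0!*0!) = 1/4
Σ = 1/4  ⇒  CG² = 16/5*1/4² = 1/5
CG = +√(1/5) = +0.447214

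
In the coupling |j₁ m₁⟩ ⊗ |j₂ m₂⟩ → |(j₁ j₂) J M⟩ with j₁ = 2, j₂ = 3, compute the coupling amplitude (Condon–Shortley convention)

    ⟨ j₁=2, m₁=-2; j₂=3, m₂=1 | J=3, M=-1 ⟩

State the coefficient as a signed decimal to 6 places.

triangle: 2!×2!×4!/9! = 96/362880
(j±m)!: 0!×4!×4!×2!×2!×4! = 55296
prefactor² = (2J+1)×Δ×N² = 512/5
  k=2: +1/(2!×0!×2!×2!×0!×2!) = 1/16
Σ = 1/16  ⇒  CG² = 512/5×1/16² = 2/5
CG = +√(2/5) = +0.632456

+√(2/5) = +0.632456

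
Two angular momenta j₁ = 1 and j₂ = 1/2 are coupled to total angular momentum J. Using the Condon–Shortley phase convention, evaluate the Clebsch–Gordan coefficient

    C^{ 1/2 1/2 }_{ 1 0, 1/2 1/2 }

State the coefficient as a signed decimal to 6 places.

triangle: 1!×1!×0!/3! = 1/6
(j±m)!: 1!×1!×1!×0!×1!×0! = 1
prefactor² = (2J+1)×Δ×N² = 1/3
  k=1: −1/(1!×0!×0!×0!×1!×0!) = -1
Σ = -1  ⇒  CG² = 1/3×(-1)² = 1/3
CG = −√(1/3) = -0.577350

−√(1/3) ≈ -0.577350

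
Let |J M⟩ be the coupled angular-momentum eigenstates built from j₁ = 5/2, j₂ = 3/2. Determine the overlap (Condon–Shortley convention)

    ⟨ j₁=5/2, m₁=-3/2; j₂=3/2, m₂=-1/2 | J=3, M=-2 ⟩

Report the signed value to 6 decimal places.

−√(1/12) = -0.288675

j₁+j₂−J=1  J+j₁−j₂=4  J−j₁+j₂=2  j₁+j₂+J+1=8
(j₁±m₁, j₂±m₂, J±M) = (1,4,1,2,1,5)
P² = 48
sum k=0..1:
  [0] +1/24 = 1/24
  [1] −1/12 = -1/12
S = -1/24
C² = P²·S² = 1/12 ; C = -0.288675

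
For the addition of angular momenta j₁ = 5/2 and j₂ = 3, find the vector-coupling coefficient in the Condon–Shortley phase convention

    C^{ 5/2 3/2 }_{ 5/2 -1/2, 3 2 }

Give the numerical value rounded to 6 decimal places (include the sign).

+√(1/14) ≈ +0.267261

triangle: 3!·2!·3!/9! = 72/362880
(j±m)!: 2!·3!·5!·1!·4!·1! = 34560
prefactor² = (2J+1)·Δ·N² = 288/7
  k=2: +1/(2!·1!·1!·3!·1!·0!) = 1/12
  k=3: −1/(3!·0!·0!·2!·2!·1!) = -1/24
Σ = 1/24  ⇒  CG² = 288/7·1/24² = 1/14
CG = +√(1/14) = +0.267261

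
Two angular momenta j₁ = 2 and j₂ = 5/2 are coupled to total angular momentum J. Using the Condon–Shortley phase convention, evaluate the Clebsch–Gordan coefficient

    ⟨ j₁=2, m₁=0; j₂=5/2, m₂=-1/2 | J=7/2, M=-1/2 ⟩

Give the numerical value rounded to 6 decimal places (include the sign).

+√(4/105) = +0.195180

triangle: 1!*3!*4!/9! = 144/362880
(j±m)!: 2!*2!*2!*3!*3!*4! = 6912
prefactor² = (2J+1)*Δ*N² = 768/35
  k=0: +1/(0!*1!*2!*2!*1!*2!) = 1/8
  k=1: −1/(1!*0!*1!*1!*2!*3!) = -1/12
Σ = 1/24  ⇒  CG² = 768/35*1/24² = 4/105
CG = +√(4/105) = +0.195180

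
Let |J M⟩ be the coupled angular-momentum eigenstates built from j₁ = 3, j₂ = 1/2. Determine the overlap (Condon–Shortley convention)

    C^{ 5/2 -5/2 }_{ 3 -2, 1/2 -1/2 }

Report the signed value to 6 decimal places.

√[6·1!5!0!/7! · 1!5!0!1!0!5!] = √(14400/7)
  +(−1)^0/∏(0,1,5,0,0,0)! = 1/120  (running 1/120)
⟨..|..⟩ = √(14400/7)·(1/120) = +0.377964

+√(1/7) = +0.377964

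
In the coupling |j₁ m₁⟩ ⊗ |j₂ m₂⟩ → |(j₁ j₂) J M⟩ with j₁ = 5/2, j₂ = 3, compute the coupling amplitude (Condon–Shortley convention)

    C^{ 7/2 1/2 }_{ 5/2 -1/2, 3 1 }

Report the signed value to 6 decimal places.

-0.125988

√[8·2!3!4!/10! · 2!3!4!2!4!3!] = √(9216/175)
  +(−1)^0/∏(0,2,3,4,0,0)! = 1/288  (running 1/288)
  +(−1)^1/∏(1,1,2,3,1,1)! = -1/12  (running -23/288)
  +(−1)^2/∏(2,0,1,2,2,2)! = 1/16  (running -5/288)
⟨..|..⟩ = √(9216/175)·(-5/288) = -0.125988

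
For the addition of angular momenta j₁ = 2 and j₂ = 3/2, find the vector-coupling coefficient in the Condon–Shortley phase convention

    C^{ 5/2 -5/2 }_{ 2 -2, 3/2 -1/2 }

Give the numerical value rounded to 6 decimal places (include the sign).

triangle: 1!×3!×2!/7! = 12/5040
(j±m)!: 0!×4!×1!×2!×0!×5! = 5760
prefactor² = (2J+1)×Δ×N² = 576/7
  k=1: −1/(1!×0!×3!×0!×0!×2!) = -1/12
Σ = -1/12  ⇒  CG² = 576/7×(-1/12)² = 4/7
CG = −√(4/7) = -0.755929

-0.755929  (= −√(4/7))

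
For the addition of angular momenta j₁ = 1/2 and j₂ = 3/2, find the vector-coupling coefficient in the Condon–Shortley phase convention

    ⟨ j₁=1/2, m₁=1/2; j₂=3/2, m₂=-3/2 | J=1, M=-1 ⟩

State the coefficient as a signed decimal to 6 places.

j₁+j₂−J=1  J+j₁−j₂=0  J−j₁+j₂=2  j₁+j₂+J+1=4
(j₁±m₁, j₂±m₂, J±M) = (1,0,0,3,0,2)
P² = 3
sum k=0..0:
  [0] +1/2 = 1/2
S = 1/2
C² = P²·S² = 3/4 ; C = +0.866025

+√(3/4) ≈ +0.866025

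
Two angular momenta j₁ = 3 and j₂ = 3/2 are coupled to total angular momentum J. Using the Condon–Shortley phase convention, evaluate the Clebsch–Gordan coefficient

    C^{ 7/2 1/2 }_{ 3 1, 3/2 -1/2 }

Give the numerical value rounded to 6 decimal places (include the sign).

triangle: 1!*5!*2!/9! = 240/362880
(j±m)!: 4!*2!*1!*2!*4!*3! = 13824
prefactor² = (2J+1)*Δ*N² = 512/7
  k=0: +1/(0!*1!*2!*1!*3!*1!) = 1/12
  k=1: −1/(1!*0!*1!*0!*4!*2!) = -1/48
Σ = 1/16  ⇒  CG² = 512/7*1/16² = 2/7
CG = +√(2/7) = +0.534522

+√(2/7) ≈ +0.534522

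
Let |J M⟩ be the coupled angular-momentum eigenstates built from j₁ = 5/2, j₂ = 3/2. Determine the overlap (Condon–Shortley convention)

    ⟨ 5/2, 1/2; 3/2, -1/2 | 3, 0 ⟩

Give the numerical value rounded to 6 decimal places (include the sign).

√[7·1!4!2!/8! · 3!2!1!2!3!3!] = √(36/5)
  +(−1)^0/∏(0,1,2,1,2,1)! = 1/4  (running 1/4)
  +(−1)^1/∏(1,0,1,0,3,2)! = -1/12  (running 1/6)
⟨..|..⟩ = √(36/5)·(1/6) = +0.447214

+0.447214  (= +√(1/5))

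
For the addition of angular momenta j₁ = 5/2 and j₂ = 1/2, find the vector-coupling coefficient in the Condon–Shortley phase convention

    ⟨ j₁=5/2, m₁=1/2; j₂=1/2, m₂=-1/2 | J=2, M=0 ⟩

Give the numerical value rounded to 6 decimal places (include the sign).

+√(1/2) = +0.707107

j₁+j₂−J=1  J+j₁−j₂=4  J−j₁+j₂=0  j₁+j₂+J+1=6
(j₁±m₁, j₂±m₂, J±M) = (3,2,0,1,2,2)
P² = 8
sum k=0..0:
  [0] +1/4 = 1/4
S = 1/4
C² = P²·S² = 1/2 ; C = +0.707107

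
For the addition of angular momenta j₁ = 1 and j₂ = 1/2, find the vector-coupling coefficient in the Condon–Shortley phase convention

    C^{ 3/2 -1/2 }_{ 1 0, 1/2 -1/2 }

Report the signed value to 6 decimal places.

√[4·0!2!1!/4! · 1!1!0!1!1!2!] = √(2/3)
  +(−1)^0/∏(0,0,1,0,1,1)! = 1  (running 1)
⟨..|..⟩ = √(2/3)·(1) = +0.816497

+√(2/3) = +0.816497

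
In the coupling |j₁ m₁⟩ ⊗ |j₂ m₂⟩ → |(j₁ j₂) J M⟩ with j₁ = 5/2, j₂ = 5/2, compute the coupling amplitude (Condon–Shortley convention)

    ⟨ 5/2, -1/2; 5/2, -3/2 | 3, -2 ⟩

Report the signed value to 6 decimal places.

-0.288675

√[7·2!3!3!/9! · 2!3!1!4!1!5!] = √(48)
  +(−1)^0/∏(0,2,3,1,0,2)! = 1/24  (running 1/24)
  +(−1)^1/∏(1,1,2,0,1,3)! = -1/12  (running -1/24)
⟨..|..⟩ = √(48)·(-1/24) = -0.288675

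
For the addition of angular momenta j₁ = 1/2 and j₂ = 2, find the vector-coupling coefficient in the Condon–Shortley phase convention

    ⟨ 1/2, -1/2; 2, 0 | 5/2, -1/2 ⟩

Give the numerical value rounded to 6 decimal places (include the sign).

√[6·0!1!4!/6! · 0!1!2!2!2!3!] = √(48/5)
  +(−1)^0/∏(0,0,1,2,0,2)! = 1/4  (running 1/4)
⟨..|..⟩ = √(48/5)·(1/4) = +0.774597

+0.774597  (= +√(3/5))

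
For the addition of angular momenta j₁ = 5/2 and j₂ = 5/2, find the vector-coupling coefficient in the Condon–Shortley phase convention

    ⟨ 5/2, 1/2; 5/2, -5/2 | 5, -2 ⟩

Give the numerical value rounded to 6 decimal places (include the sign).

√[11·0!5!5!/11! · 3!2!0!5!3!7!] = √(172800)
  +(−1)^0/∏(0,0,2,0,3,5)! = 1/1440  (running 1/1440)
⟨..|..⟩ = √(172800)·(1/1440) = +0.288675

+0.288675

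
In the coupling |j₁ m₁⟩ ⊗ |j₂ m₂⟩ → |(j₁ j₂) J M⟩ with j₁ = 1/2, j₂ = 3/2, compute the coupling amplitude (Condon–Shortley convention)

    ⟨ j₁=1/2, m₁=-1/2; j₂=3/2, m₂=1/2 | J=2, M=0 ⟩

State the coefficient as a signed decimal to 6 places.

+√(1/2) ≈ +0.707107

triangle: 0!*1!*3!/5! = 6/120
(j±m)!: 0!*1!*2!*1!*2!*2! = 8
prefactor² = (2J+1)*Δ*N² = 2
  k=0: +1/(0!*0!*1!*2!*0!*1!) = 1/2
Σ = 1/2  ⇒  CG² = 2*1/2² = 1/2
CG = +√(1/2) = +0.707107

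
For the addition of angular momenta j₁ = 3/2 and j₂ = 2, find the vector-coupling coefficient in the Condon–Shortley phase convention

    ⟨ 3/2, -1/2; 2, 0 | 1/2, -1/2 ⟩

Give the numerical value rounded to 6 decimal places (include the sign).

+√(1/5) = +0.447214

j₁+j₂−J=3  J+j₁−j₂=0  J−j₁+j₂=1  j₁+j₂+J+1=5
(j₁±m₁, j₂±m₂, J±M) = (1,2,2,2,0,1)
P² = 4/5
sum k=2..2:
  [2] +1/2 = 1/2
S = 1/2
C² = P²·S² = 1/5 ; C = +0.447214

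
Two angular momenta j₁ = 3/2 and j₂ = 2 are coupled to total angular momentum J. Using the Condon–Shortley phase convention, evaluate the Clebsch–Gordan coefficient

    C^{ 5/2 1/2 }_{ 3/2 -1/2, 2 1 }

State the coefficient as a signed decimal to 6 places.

−√(5/14) = -0.597614

triangle: 1!·2!·3!/7! = 12/5040
(j±m)!: 1!·2!·3!·1!·3!·2! = 144
prefactor² = (2J+1)·Δ·N² = 72/35
  k=0: +1/(0!·1!·2!·3!·0!·0!) = 1/12
  k=1: −1/(1!·0!·1!·2!·1!·1!) = -1/2
Σ = -5/12  ⇒  CG² = 72/35·(-5/12)² = 5/14
CG = −√(5/14) = -0.597614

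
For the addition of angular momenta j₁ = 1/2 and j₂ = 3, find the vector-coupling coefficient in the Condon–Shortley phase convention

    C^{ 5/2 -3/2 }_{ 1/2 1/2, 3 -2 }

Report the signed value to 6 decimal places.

j₁+j₂−J=1  J+j₁−j₂=0  J−j₁+j₂=5  j₁+j₂+J+1=7
(j₁±m₁, j₂±m₂, J±M) = (1,0,1,5,1,4)
P² = 2880/7
sum k=0..0:
  [0] +1/24 = 1/24
S = 1/24
C² = P²·S² = 5/7 ; C = +0.845154

+0.845154  (= +√(5/7))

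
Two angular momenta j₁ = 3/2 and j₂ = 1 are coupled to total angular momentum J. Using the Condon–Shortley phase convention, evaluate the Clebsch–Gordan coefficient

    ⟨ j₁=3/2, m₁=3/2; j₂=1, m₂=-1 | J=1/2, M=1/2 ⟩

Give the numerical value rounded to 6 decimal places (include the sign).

√[2·2!1!0!/4! · 3!0!0!2!1!0!] = √(2)
  +(−1)^0/∏(0,2,0,0,1,0)! = 1/2  (running 1/2)
⟨..|..⟩ = √(2)·(1/2) = +0.707107

+√(1/2) ≈ +0.707107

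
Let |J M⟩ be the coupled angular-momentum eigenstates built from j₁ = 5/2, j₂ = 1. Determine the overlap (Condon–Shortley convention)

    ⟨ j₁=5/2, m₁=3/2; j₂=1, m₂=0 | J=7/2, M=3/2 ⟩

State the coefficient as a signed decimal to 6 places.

+0.690066

√[8·0!5!2!/8! · 4!1!1!1!5!2!] = √(1920/7)
  +(−1)^0/∏(0,0,1,1,4,1)! = 1/24  (running 1/24)
⟨..|..⟩ = √(1920/7)·(1/24) = +0.690066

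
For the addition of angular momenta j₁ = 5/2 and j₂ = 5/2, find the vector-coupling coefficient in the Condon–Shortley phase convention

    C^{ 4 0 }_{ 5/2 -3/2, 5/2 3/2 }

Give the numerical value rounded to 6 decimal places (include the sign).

j₁+j₂−J=1  J+j₁−j₂=4  J−j₁+j₂=4  j₁+j₂+J+1=10
(j₁±m₁, j₂±m₂, J±M) = (1,4,4,1,4,4)
P² = 82944/175
sum k=0..1:
  [0] +1/576 = 1/576
  [1] −1/36 = -1/36
S = -5/192
C² = P²·S² = 9/28 ; C = -0.566947

−√(9/28) = -0.566947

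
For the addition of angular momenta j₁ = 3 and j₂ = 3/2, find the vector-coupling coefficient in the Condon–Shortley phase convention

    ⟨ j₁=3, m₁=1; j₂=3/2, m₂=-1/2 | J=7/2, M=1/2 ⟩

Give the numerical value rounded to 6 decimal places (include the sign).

+√(2/7) ≈ +0.534522

triangle: 1!×5!×2!/9! = 240/362880
(j±m)!: 4!×2!×1!×2!×4!×3! = 13824
prefactor² = (2J+1)×Δ×N² = 512/7
  k=0: +1/(0!×1!×2!×1!×3!×1!) = 1/12
  k=1: −1/(1!×0!×1!×0!×4!×2!) = -1/48
Σ = 1/16  ⇒  CG² = 512/7×1/16² = 2/7
CG = +√(2/7) = +0.534522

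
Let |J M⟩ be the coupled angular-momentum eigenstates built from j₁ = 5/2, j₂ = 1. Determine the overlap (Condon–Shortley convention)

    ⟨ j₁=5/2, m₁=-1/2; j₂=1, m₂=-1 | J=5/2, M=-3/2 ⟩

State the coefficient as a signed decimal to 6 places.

+√(16/35) = +0.676123

triangle: 1!·4!·1!/7! = 24/5040
(j±m)!: 2!·3!·0!·2!·1!·4! = 576
prefactor² = (2J+1)·Δ·N² = 576/35
  k=0: +1/(0!·1!·3!·0!·1!·1!) = 1/6
Σ = 1/6  ⇒  CG² = 576/35·1/6² = 16/35
CG = +√(16/35) = +0.676123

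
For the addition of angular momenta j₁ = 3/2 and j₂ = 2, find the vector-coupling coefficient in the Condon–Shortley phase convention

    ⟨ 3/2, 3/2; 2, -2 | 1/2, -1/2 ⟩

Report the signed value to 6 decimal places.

+0.632456  (= +√(2/5))

j₁+j₂−J=3  J+j₁−j₂=0  J−j₁+j₂=1  j₁+j₂+J+1=5
(j₁±m₁, j₂±m₂, J±M) = (3,0,0,4,0,1)
P² = 72/5
sum k=0..0:
  [0] +1/6 = 1/6
S = 1/6
C² = P²·S² = 2/5 ; C = +0.632456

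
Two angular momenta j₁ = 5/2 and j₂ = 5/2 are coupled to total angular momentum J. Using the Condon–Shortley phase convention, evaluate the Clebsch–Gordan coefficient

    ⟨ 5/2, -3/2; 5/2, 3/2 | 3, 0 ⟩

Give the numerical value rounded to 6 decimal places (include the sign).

+√(49/180) = +0.521749

√[7·2!3!3!/9! · 1!4!4!1!3!3!] = √(144/5)
  +(−1)^1/∏(1,1,3,3,0,0)! = -1/36  (running -1/36)
  +(−1)^2/∏(2,0,2,2,1,1)! = 1/8  (running 7/72)
⟨..|..⟩ = √(144/5)·(7/72) = +0.521749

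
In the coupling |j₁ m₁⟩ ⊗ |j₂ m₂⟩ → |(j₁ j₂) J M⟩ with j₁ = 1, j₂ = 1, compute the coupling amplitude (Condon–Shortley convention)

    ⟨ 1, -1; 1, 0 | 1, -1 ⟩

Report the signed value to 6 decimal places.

j₁+j₂−J=1  J+j₁−j₂=1  J−j₁+j₂=1  j₁+j₂+J+1=4
(j₁±m₁, j₂±m₂, J±M) = (0,2,1,1,0,2)
P² = 1/2
sum k=1..1:
  [1] −1/1 = -1
S = -1
C² = P²·S² = 1/2 ; C = -0.707107

−√(1/2) ≈ -0.707107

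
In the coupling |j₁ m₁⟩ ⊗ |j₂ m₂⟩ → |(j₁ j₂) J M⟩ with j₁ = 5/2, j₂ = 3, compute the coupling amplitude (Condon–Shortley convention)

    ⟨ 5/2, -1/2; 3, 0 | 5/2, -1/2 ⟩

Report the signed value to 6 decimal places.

+0.276026

j₁+j₂−J=3  J+j₁−j₂=2  J−j₁+j₂=3  j₁+j₂+J+1=9
(j₁±m₁, j₂±m₂, J±M) = (2,3,3,3,2,3)
P² = 216/35
sum k=1..3:
  [1] −1/8 = -1/8
  [2] +1/4 = 1/4
  [3] −1/72 = -1/72
S = 1/9
C² = P²·S² = 8/105 ; C = +0.276026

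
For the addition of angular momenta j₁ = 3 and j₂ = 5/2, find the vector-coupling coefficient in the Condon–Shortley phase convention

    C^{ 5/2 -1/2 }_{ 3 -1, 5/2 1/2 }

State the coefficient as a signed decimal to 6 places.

+0.478091

j₁+j₂−J=3  J+j₁−j₂=3  J−j₁+j₂=2  j₁+j₂+J+1=9
(j₁±m₁, j₂±m₂, J±M) = (2,4,3,2,2,3)
P² = 288/35
sum k=1..3:
  [1] −1/24 = -1/24
  [2] +1/4 = 1/4
  [3] −1/24 = -1/24
S = 1/6
C² = P²·S² = 8/35 ; C = +0.478091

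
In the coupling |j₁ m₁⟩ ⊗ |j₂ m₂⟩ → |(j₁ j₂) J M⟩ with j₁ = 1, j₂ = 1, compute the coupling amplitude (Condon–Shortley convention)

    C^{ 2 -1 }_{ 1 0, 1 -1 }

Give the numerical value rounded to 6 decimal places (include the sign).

triangle: 0!×2!×2!/5! = 4/120
(j±m)!: 1!×1!×0!×2!×1!×3! = 12
prefactor² = (2J+1)×Δ×N² = 2
  k=0: +1/(0!×0!×1!×0!×1!×2!) = 1/2
Σ = 1/2  ⇒  CG² = 2×1/2² = 1/2
CG = +√(1/2) = +0.707107

+0.707107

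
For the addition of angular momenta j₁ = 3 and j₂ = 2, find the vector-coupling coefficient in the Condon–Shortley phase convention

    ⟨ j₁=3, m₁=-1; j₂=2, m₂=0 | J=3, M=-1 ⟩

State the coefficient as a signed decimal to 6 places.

-0.387298  (= −√(3/20))

triangle: 2!×4!×2!/9! = 96/362880
(j±m)!: 2!×4!×2!×2!×2!×4! = 9216
prefactor² = (2J+1)×Δ×N² = 256/15
  k=0: +1/(0!×2!×4!×2!×0!×0!) = 1/96
  k=1: −1/(1!×1!×3!×1!×1!×1!) = -1/6
  k=2: +1/(2!×0!×2!×0!×2!×2!) = 1/16
Σ = -3/32  ⇒  CG² = 256/15×(-3/32)² = 3/20
CG = −√(3/20) = -0.387298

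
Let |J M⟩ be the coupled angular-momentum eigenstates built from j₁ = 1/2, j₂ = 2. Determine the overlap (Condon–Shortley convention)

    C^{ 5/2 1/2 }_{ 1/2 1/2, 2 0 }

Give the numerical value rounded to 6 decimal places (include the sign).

+0.774597

j₁+j₂−J=0  J+j₁−j₂=1  J−j₁+j₂=4  j₁+j₂+J+1=6
(j₁±m₁, j₂±m₂, J±M) = (1,0,2,2,3,2)
P² = 48/5
sum k=0..0:
  [0] +1/4 = 1/4
S = 1/4
C² = P²·S² = 3/5 ; C = +0.774597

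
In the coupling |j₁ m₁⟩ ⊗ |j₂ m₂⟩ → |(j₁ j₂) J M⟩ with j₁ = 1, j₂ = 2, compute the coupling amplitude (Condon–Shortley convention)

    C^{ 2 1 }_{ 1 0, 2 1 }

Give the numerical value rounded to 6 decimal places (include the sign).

triangle: 1!·1!·3!/6! = 6/720
(j±m)!: 1!·1!·3!·1!·3!·1! = 36
prefactor² = (2J+1)·Δ·N² = 3/2
  k=0: +1/(0!·1!·1!·3!·0!·0!) = 1/6
  k=1: −1/(1!·0!·0!·2!·1!·1!) = -1/2
Σ = -1/3  ⇒  CG² = 3/2·(-1/3)² = 1/6
CG = −√(1/6) = -0.408248

−√(1/6) ≈ -0.408248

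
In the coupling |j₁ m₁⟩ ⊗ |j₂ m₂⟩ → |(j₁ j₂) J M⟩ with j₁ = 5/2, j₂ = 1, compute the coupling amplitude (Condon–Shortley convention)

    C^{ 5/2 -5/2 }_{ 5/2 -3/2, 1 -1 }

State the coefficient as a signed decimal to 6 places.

+0.534522

√[6·1!4!1!/7! · 1!4!0!2!0!5!] = √(1152/7)
  +(−1)^0/∏(0,1,4,0,0,1)! = 1/24  (running 1/24)
⟨..|..⟩ = √(1152/7)·(1/24) = +0.534522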